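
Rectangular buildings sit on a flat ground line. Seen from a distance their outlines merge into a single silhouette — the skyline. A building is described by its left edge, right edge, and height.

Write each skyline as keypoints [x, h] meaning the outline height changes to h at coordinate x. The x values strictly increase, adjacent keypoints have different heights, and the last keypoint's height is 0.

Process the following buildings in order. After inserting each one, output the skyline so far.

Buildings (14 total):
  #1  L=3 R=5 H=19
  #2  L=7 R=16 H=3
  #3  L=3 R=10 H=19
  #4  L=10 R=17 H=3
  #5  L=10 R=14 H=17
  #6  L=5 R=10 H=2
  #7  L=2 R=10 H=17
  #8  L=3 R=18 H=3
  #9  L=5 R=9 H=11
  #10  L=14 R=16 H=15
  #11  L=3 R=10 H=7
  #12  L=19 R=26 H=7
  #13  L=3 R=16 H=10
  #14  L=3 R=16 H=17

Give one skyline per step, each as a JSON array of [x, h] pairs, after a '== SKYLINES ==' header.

== SKYLINES ==
[[3,19],[5,0]]
[[3,19],[5,0],[7,3],[16,0]]
[[3,19],[10,3],[16,0]]
[[3,19],[10,3],[17,0]]
[[3,19],[10,17],[14,3],[17,0]]
[[3,19],[10,17],[14,3],[17,0]]
[[2,17],[3,19],[10,17],[14,3],[17,0]]
[[2,17],[3,19],[10,17],[14,3],[18,0]]
[[2,17],[3,19],[10,17],[14,3],[18,0]]
[[2,17],[3,19],[10,17],[14,15],[16,3],[18,0]]
[[2,17],[3,19],[10,17],[14,15],[16,3],[18,0]]
[[2,17],[3,19],[10,17],[14,15],[16,3],[18,0],[19,7],[26,0]]
[[2,17],[3,19],[10,17],[14,15],[16,3],[18,0],[19,7],[26,0]]
[[2,17],[3,19],[10,17],[16,3],[18,0],[19,7],[26,0]]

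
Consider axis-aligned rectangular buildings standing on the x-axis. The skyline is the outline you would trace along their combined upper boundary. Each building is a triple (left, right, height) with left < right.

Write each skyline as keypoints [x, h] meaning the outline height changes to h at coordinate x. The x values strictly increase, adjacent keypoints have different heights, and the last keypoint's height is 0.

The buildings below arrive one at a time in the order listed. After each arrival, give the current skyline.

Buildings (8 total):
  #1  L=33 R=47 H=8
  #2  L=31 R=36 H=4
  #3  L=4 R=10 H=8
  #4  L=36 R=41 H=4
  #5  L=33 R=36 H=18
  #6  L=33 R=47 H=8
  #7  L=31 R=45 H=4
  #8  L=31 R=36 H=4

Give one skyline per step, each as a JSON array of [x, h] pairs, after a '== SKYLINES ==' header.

== SKYLINES ==
[[33,8],[47,0]]
[[31,4],[33,8],[47,0]]
[[4,8],[10,0],[31,4],[33,8],[47,0]]
[[4,8],[10,0],[31,4],[33,8],[47,0]]
[[4,8],[10,0],[31,4],[33,18],[36,8],[47,0]]
[[4,8],[10,0],[31,4],[33,18],[36,8],[47,0]]
[[4,8],[10,0],[31,4],[33,18],[36,8],[47,0]]
[[4,8],[10,0],[31,4],[33,18],[36,8],[47,0]]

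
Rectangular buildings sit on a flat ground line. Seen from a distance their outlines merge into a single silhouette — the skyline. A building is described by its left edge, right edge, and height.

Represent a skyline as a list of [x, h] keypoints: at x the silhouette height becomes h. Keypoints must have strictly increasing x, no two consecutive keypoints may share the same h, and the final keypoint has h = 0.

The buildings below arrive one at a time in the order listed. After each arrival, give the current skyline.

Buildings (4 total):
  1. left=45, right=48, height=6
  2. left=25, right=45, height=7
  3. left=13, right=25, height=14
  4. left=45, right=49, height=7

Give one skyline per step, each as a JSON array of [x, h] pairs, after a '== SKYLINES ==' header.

== SKYLINES ==
[[45,6],[48,0]]
[[25,7],[45,6],[48,0]]
[[13,14],[25,7],[45,6],[48,0]]
[[13,14],[25,7],[49,0]]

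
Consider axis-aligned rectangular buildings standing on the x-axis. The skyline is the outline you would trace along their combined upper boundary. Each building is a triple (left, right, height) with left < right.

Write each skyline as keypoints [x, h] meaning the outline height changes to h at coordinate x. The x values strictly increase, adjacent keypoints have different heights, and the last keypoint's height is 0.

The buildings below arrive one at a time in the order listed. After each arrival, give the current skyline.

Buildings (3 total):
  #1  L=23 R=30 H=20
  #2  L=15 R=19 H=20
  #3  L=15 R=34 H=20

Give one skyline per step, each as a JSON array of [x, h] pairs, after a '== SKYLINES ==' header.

== SKYLINES ==
[[23,20],[30,0]]
[[15,20],[19,0],[23,20],[30,0]]
[[15,20],[34,0]]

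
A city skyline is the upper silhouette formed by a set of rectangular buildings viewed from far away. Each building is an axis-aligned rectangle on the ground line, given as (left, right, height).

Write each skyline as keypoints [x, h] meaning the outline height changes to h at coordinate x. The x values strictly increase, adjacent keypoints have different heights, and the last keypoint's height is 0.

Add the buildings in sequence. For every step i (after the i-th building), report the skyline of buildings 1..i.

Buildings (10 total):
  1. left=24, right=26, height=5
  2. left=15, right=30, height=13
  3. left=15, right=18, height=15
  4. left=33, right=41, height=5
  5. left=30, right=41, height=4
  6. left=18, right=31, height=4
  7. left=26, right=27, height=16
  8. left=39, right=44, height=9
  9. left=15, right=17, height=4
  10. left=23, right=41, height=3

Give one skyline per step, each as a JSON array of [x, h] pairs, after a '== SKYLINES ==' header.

== SKYLINES ==
[[24,5],[26,0]]
[[15,13],[30,0]]
[[15,15],[18,13],[30,0]]
[[15,15],[18,13],[30,0],[33,5],[41,0]]
[[15,15],[18,13],[30,4],[33,5],[41,0]]
[[15,15],[18,13],[30,4],[33,5],[41,0]]
[[15,15],[18,13],[26,16],[27,13],[30,4],[33,5],[41,0]]
[[15,15],[18,13],[26,16],[27,13],[30,4],[33,5],[39,9],[44,0]]
[[15,15],[18,13],[26,16],[27,13],[30,4],[33,5],[39,9],[44,0]]
[[15,15],[18,13],[26,16],[27,13],[30,4],[33,5],[39,9],[44,0]]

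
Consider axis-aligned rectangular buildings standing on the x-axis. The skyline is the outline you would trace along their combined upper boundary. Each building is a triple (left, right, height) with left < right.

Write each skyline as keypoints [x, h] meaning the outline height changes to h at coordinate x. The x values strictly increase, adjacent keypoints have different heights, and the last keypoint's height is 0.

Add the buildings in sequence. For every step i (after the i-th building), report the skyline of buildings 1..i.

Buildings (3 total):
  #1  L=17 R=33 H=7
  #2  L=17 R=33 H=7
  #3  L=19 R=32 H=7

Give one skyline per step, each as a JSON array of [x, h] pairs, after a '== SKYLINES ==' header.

== SKYLINES ==
[[17,7],[33,0]]
[[17,7],[33,0]]
[[17,7],[33,0]]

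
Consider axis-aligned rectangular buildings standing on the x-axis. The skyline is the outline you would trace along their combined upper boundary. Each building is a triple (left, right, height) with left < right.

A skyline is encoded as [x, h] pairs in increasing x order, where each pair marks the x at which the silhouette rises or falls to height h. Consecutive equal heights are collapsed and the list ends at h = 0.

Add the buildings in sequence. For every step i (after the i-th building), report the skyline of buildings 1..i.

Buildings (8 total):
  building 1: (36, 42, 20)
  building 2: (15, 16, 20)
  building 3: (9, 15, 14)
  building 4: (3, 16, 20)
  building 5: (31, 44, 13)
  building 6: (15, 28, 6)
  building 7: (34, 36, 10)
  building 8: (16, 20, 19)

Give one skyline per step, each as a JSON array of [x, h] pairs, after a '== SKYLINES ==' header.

== SKYLINES ==
[[36,20],[42,0]]
[[15,20],[16,0],[36,20],[42,0]]
[[9,14],[15,20],[16,0],[36,20],[42,0]]
[[3,20],[16,0],[36,20],[42,0]]
[[3,20],[16,0],[31,13],[36,20],[42,13],[44,0]]
[[3,20],[16,6],[28,0],[31,13],[36,20],[42,13],[44,0]]
[[3,20],[16,6],[28,0],[31,13],[36,20],[42,13],[44,0]]
[[3,20],[16,19],[20,6],[28,0],[31,13],[36,20],[42,13],[44,0]]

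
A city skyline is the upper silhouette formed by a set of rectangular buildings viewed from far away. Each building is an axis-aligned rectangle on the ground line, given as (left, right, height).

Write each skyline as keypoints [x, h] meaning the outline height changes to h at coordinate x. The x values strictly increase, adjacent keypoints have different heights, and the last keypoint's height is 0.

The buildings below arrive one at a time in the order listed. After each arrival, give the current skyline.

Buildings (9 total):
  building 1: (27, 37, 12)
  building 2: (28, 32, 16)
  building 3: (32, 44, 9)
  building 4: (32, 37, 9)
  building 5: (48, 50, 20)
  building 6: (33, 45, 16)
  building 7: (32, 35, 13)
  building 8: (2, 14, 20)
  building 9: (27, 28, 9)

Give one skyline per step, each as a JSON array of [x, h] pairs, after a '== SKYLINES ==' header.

== SKYLINES ==
[[27,12],[37,0]]
[[27,12],[28,16],[32,12],[37,0]]
[[27,12],[28,16],[32,12],[37,9],[44,0]]
[[27,12],[28,16],[32,12],[37,9],[44,0]]
[[27,12],[28,16],[32,12],[37,9],[44,0],[48,20],[50,0]]
[[27,12],[28,16],[32,12],[33,16],[45,0],[48,20],[50,0]]
[[27,12],[28,16],[32,13],[33,16],[45,0],[48,20],[50,0]]
[[2,20],[14,0],[27,12],[28,16],[32,13],[33,16],[45,0],[48,20],[50,0]]
[[2,20],[14,0],[27,12],[28,16],[32,13],[33,16],[45,0],[48,20],[50,0]]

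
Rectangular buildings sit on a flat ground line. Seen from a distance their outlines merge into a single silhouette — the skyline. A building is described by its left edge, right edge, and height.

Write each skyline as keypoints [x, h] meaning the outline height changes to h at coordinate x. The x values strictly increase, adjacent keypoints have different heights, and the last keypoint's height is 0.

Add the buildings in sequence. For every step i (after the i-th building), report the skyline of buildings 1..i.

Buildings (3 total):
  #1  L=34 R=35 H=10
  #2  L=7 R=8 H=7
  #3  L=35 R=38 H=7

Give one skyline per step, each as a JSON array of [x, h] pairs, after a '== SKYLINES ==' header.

== SKYLINES ==
[[34,10],[35,0]]
[[7,7],[8,0],[34,10],[35,0]]
[[7,7],[8,0],[34,10],[35,7],[38,0]]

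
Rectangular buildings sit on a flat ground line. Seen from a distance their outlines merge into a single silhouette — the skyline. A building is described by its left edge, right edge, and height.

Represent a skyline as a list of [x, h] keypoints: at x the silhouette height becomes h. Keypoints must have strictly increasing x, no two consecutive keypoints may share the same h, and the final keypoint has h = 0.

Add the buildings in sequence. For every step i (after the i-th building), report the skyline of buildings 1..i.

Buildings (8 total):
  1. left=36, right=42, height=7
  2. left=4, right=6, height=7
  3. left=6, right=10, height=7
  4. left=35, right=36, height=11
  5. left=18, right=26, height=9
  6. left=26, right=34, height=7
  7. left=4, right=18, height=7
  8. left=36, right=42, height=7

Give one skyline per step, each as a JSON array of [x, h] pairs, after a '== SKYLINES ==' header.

== SKYLINES ==
[[36,7],[42,0]]
[[4,7],[6,0],[36,7],[42,0]]
[[4,7],[10,0],[36,7],[42,0]]
[[4,7],[10,0],[35,11],[36,7],[42,0]]
[[4,7],[10,0],[18,9],[26,0],[35,11],[36,7],[42,0]]
[[4,7],[10,0],[18,9],[26,7],[34,0],[35,11],[36,7],[42,0]]
[[4,7],[18,9],[26,7],[34,0],[35,11],[36,7],[42,0]]
[[4,7],[18,9],[26,7],[34,0],[35,11],[36,7],[42,0]]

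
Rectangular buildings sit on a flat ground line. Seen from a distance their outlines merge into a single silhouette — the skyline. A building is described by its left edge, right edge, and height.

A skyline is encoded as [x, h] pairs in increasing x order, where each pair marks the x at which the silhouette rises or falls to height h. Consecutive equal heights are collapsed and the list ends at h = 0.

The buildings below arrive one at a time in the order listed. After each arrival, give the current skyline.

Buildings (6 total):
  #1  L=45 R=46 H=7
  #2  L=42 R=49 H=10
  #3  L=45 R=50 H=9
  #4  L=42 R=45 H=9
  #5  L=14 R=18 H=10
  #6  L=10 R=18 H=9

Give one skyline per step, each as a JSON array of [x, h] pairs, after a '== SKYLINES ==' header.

== SKYLINES ==
[[45,7],[46,0]]
[[42,10],[49,0]]
[[42,10],[49,9],[50,0]]
[[42,10],[49,9],[50,0]]
[[14,10],[18,0],[42,10],[49,9],[50,0]]
[[10,9],[14,10],[18,0],[42,10],[49,9],[50,0]]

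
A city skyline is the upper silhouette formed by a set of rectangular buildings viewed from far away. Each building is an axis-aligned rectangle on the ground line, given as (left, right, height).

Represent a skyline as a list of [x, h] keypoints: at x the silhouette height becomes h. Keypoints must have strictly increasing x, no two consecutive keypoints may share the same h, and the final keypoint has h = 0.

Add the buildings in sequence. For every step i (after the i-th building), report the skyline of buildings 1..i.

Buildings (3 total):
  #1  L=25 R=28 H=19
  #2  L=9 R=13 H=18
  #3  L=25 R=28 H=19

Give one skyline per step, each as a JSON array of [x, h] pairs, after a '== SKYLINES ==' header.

== SKYLINES ==
[[25,19],[28,0]]
[[9,18],[13,0],[25,19],[28,0]]
[[9,18],[13,0],[25,19],[28,0]]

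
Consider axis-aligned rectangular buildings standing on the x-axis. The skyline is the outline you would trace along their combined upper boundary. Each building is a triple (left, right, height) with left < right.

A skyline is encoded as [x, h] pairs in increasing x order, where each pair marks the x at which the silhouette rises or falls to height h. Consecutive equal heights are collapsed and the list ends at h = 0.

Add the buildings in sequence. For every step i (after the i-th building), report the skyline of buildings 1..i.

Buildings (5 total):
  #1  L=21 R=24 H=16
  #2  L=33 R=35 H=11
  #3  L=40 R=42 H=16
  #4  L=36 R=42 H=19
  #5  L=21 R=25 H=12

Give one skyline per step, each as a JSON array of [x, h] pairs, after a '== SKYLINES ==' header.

== SKYLINES ==
[[21,16],[24,0]]
[[21,16],[24,0],[33,11],[35,0]]
[[21,16],[24,0],[33,11],[35,0],[40,16],[42,0]]
[[21,16],[24,0],[33,11],[35,0],[36,19],[42,0]]
[[21,16],[24,12],[25,0],[33,11],[35,0],[36,19],[42,0]]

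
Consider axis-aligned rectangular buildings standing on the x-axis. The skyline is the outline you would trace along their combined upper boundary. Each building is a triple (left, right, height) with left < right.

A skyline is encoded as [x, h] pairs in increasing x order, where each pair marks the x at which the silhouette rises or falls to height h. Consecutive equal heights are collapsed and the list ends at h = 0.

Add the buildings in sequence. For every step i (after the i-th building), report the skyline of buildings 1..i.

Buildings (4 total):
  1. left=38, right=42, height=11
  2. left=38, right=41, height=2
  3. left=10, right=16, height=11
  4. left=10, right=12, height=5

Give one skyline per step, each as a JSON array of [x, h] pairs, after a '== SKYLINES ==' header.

== SKYLINES ==
[[38,11],[42,0]]
[[38,11],[42,0]]
[[10,11],[16,0],[38,11],[42,0]]
[[10,11],[16,0],[38,11],[42,0]]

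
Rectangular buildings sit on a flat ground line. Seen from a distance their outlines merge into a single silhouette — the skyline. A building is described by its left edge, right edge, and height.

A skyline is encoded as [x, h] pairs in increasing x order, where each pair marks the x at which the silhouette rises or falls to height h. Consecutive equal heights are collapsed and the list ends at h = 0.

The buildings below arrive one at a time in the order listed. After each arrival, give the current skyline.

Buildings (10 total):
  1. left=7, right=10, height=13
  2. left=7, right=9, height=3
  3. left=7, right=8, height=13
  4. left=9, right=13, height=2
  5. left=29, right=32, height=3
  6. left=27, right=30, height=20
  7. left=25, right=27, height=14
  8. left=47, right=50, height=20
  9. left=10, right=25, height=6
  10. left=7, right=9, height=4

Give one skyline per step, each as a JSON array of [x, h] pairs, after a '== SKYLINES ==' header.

== SKYLINES ==
[[7,13],[10,0]]
[[7,13],[10,0]]
[[7,13],[10,0]]
[[7,13],[10,2],[13,0]]
[[7,13],[10,2],[13,0],[29,3],[32,0]]
[[7,13],[10,2],[13,0],[27,20],[30,3],[32,0]]
[[7,13],[10,2],[13,0],[25,14],[27,20],[30,3],[32,0]]
[[7,13],[10,2],[13,0],[25,14],[27,20],[30,3],[32,0],[47,20],[50,0]]
[[7,13],[10,6],[25,14],[27,20],[30,3],[32,0],[47,20],[50,0]]
[[7,13],[10,6],[25,14],[27,20],[30,3],[32,0],[47,20],[50,0]]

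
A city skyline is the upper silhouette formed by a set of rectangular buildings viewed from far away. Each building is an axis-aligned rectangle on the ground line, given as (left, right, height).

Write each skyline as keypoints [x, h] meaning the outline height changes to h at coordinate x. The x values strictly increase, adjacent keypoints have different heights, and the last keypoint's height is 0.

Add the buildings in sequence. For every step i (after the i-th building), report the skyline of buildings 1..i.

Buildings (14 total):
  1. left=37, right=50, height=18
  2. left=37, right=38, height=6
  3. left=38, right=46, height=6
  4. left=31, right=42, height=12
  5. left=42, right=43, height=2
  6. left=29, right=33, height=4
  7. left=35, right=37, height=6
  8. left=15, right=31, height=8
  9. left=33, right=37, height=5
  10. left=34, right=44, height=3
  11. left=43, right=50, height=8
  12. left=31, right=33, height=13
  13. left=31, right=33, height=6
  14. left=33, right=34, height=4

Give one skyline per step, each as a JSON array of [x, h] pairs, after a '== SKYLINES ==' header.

== SKYLINES ==
[[37,18],[50,0]]
[[37,18],[50,0]]
[[37,18],[50,0]]
[[31,12],[37,18],[50,0]]
[[31,12],[37,18],[50,0]]
[[29,4],[31,12],[37,18],[50,0]]
[[29,4],[31,12],[37,18],[50,0]]
[[15,8],[31,12],[37,18],[50,0]]
[[15,8],[31,12],[37,18],[50,0]]
[[15,8],[31,12],[37,18],[50,0]]
[[15,8],[31,12],[37,18],[50,0]]
[[15,8],[31,13],[33,12],[37,18],[50,0]]
[[15,8],[31,13],[33,12],[37,18],[50,0]]
[[15,8],[31,13],[33,12],[37,18],[50,0]]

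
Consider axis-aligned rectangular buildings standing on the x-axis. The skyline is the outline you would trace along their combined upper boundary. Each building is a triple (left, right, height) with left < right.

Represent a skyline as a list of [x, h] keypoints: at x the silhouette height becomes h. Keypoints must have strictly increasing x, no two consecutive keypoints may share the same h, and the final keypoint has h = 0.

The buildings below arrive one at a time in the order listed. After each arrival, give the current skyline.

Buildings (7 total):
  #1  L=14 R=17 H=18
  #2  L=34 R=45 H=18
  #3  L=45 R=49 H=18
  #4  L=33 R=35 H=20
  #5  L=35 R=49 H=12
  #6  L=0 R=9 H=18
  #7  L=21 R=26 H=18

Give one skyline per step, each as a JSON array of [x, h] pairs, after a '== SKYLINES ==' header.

== SKYLINES ==
[[14,18],[17,0]]
[[14,18],[17,0],[34,18],[45,0]]
[[14,18],[17,0],[34,18],[49,0]]
[[14,18],[17,0],[33,20],[35,18],[49,0]]
[[14,18],[17,0],[33,20],[35,18],[49,0]]
[[0,18],[9,0],[14,18],[17,0],[33,20],[35,18],[49,0]]
[[0,18],[9,0],[14,18],[17,0],[21,18],[26,0],[33,20],[35,18],[49,0]]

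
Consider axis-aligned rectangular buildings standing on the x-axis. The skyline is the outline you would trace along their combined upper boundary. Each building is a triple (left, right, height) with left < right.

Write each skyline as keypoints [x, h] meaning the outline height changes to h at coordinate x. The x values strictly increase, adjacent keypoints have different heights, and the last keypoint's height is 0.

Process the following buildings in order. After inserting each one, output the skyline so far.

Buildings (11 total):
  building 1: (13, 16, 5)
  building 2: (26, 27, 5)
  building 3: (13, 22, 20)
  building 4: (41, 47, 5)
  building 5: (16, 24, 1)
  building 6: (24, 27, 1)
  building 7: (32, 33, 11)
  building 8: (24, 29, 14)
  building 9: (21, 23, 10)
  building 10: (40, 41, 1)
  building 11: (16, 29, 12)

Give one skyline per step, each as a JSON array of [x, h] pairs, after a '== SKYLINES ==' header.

== SKYLINES ==
[[13,5],[16,0]]
[[13,5],[16,0],[26,5],[27,0]]
[[13,20],[22,0],[26,5],[27,0]]
[[13,20],[22,0],[26,5],[27,0],[41,5],[47,0]]
[[13,20],[22,1],[24,0],[26,5],[27,0],[41,5],[47,0]]
[[13,20],[22,1],[26,5],[27,0],[41,5],[47,0]]
[[13,20],[22,1],[26,5],[27,0],[32,11],[33,0],[41,5],[47,0]]
[[13,20],[22,1],[24,14],[29,0],[32,11],[33,0],[41,5],[47,0]]
[[13,20],[22,10],[23,1],[24,14],[29,0],[32,11],[33,0],[41,5],[47,0]]
[[13,20],[22,10],[23,1],[24,14],[29,0],[32,11],[33,0],[40,1],[41,5],[47,0]]
[[13,20],[22,12],[24,14],[29,0],[32,11],[33,0],[40,1],[41,5],[47,0]]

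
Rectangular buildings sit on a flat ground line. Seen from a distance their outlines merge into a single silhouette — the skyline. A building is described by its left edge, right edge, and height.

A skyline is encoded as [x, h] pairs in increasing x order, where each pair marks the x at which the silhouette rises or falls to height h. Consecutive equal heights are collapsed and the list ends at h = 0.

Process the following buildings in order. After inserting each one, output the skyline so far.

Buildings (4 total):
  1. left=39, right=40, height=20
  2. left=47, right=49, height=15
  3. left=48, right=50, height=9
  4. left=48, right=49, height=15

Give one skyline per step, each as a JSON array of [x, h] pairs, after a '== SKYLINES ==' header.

== SKYLINES ==
[[39,20],[40,0]]
[[39,20],[40,0],[47,15],[49,0]]
[[39,20],[40,0],[47,15],[49,9],[50,0]]
[[39,20],[40,0],[47,15],[49,9],[50,0]]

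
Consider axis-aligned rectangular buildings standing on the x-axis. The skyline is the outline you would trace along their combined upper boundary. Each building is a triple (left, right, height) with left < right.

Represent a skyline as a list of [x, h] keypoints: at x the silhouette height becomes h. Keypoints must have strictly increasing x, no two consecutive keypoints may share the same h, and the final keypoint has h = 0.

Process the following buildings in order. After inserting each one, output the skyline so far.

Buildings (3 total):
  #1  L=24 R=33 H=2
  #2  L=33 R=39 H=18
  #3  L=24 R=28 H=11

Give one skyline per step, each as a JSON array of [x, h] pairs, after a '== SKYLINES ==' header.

== SKYLINES ==
[[24,2],[33,0]]
[[24,2],[33,18],[39,0]]
[[24,11],[28,2],[33,18],[39,0]]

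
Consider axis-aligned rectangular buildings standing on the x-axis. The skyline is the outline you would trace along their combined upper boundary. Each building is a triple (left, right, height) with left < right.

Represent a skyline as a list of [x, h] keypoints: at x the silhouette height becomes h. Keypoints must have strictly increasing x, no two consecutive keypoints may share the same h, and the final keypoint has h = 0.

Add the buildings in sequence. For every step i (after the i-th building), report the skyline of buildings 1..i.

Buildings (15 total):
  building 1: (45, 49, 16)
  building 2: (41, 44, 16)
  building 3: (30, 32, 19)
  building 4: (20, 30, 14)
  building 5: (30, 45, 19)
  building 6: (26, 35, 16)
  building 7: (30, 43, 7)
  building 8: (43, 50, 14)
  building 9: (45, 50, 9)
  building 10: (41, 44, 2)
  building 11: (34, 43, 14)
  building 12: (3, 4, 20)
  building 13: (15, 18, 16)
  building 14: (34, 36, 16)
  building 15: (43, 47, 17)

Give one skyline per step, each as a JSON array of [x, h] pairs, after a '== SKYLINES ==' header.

== SKYLINES ==
[[45,16],[49,0]]
[[41,16],[44,0],[45,16],[49,0]]
[[30,19],[32,0],[41,16],[44,0],[45,16],[49,0]]
[[20,14],[30,19],[32,0],[41,16],[44,0],[45,16],[49,0]]
[[20,14],[30,19],[45,16],[49,0]]
[[20,14],[26,16],[30,19],[45,16],[49,0]]
[[20,14],[26,16],[30,19],[45,16],[49,0]]
[[20,14],[26,16],[30,19],[45,16],[49,14],[50,0]]
[[20,14],[26,16],[30,19],[45,16],[49,14],[50,0]]
[[20,14],[26,16],[30,19],[45,16],[49,14],[50,0]]
[[20,14],[26,16],[30,19],[45,16],[49,14],[50,0]]
[[3,20],[4,0],[20,14],[26,16],[30,19],[45,16],[49,14],[50,0]]
[[3,20],[4,0],[15,16],[18,0],[20,14],[26,16],[30,19],[45,16],[49,14],[50,0]]
[[3,20],[4,0],[15,16],[18,0],[20,14],[26,16],[30,19],[45,16],[49,14],[50,0]]
[[3,20],[4,0],[15,16],[18,0],[20,14],[26,16],[30,19],[45,17],[47,16],[49,14],[50,0]]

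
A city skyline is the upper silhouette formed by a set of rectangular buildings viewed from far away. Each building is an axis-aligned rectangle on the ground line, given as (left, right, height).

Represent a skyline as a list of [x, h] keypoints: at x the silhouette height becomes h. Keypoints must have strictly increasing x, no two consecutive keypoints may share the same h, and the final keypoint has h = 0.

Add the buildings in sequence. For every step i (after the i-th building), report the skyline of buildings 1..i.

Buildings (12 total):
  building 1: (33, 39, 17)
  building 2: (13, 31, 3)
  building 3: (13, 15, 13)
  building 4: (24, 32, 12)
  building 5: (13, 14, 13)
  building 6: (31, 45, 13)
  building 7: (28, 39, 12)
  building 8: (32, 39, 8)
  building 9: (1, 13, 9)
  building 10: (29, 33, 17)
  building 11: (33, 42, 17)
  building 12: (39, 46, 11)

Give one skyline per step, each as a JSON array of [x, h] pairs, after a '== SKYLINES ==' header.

== SKYLINES ==
[[33,17],[39,0]]
[[13,3],[31,0],[33,17],[39,0]]
[[13,13],[15,3],[31,0],[33,17],[39,0]]
[[13,13],[15,3],[24,12],[32,0],[33,17],[39,0]]
[[13,13],[15,3],[24,12],[32,0],[33,17],[39,0]]
[[13,13],[15,3],[24,12],[31,13],[33,17],[39,13],[45,0]]
[[13,13],[15,3],[24,12],[31,13],[33,17],[39,13],[45,0]]
[[13,13],[15,3],[24,12],[31,13],[33,17],[39,13],[45,0]]
[[1,9],[13,13],[15,3],[24,12],[31,13],[33,17],[39,13],[45,0]]
[[1,9],[13,13],[15,3],[24,12],[29,17],[39,13],[45,0]]
[[1,9],[13,13],[15,3],[24,12],[29,17],[42,13],[45,0]]
[[1,9],[13,13],[15,3],[24,12],[29,17],[42,13],[45,11],[46,0]]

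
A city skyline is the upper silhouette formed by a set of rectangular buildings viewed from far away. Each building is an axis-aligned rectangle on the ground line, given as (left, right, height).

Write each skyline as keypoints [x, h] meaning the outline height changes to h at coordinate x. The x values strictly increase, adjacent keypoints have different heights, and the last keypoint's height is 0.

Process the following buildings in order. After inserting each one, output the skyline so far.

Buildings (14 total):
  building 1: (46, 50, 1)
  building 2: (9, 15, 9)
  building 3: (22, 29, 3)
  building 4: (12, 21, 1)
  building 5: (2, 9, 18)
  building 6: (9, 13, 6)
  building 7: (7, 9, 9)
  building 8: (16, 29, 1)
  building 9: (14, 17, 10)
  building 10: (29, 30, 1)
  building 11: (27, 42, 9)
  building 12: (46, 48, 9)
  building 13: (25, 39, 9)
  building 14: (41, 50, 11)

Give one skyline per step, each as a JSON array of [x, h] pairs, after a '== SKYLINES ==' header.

== SKYLINES ==
[[46,1],[50,0]]
[[9,9],[15,0],[46,1],[50,0]]
[[9,9],[15,0],[22,3],[29,0],[46,1],[50,0]]
[[9,9],[15,1],[21,0],[22,3],[29,0],[46,1],[50,0]]
[[2,18],[9,9],[15,1],[21,0],[22,3],[29,0],[46,1],[50,0]]
[[2,18],[9,9],[15,1],[21,0],[22,3],[29,0],[46,1],[50,0]]
[[2,18],[9,9],[15,1],[21,0],[22,3],[29,0],[46,1],[50,0]]
[[2,18],[9,9],[15,1],[22,3],[29,0],[46,1],[50,0]]
[[2,18],[9,9],[14,10],[17,1],[22,3],[29,0],[46,1],[50,0]]
[[2,18],[9,9],[14,10],[17,1],[22,3],[29,1],[30,0],[46,1],[50,0]]
[[2,18],[9,9],[14,10],[17,1],[22,3],[27,9],[42,0],[46,1],[50,0]]
[[2,18],[9,9],[14,10],[17,1],[22,3],[27,9],[42,0],[46,9],[48,1],[50,0]]
[[2,18],[9,9],[14,10],[17,1],[22,3],[25,9],[42,0],[46,9],[48,1],[50,0]]
[[2,18],[9,9],[14,10],[17,1],[22,3],[25,9],[41,11],[50,0]]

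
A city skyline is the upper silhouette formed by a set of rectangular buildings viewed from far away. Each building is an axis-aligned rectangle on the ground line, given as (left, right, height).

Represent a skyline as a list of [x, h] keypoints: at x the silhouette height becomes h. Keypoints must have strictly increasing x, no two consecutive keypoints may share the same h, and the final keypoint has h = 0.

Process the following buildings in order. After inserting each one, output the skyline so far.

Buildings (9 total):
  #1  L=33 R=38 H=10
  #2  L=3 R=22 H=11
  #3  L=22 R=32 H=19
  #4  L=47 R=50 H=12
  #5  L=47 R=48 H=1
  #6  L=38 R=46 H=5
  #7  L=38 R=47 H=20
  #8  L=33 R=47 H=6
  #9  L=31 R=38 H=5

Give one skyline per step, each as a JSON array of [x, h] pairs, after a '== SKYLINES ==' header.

== SKYLINES ==
[[33,10],[38,0]]
[[3,11],[22,0],[33,10],[38,0]]
[[3,11],[22,19],[32,0],[33,10],[38,0]]
[[3,11],[22,19],[32,0],[33,10],[38,0],[47,12],[50,0]]
[[3,11],[22,19],[32,0],[33,10],[38,0],[47,12],[50,0]]
[[3,11],[22,19],[32,0],[33,10],[38,5],[46,0],[47,12],[50,0]]
[[3,11],[22,19],[32,0],[33,10],[38,20],[47,12],[50,0]]
[[3,11],[22,19],[32,0],[33,10],[38,20],[47,12],[50,0]]
[[3,11],[22,19],[32,5],[33,10],[38,20],[47,12],[50,0]]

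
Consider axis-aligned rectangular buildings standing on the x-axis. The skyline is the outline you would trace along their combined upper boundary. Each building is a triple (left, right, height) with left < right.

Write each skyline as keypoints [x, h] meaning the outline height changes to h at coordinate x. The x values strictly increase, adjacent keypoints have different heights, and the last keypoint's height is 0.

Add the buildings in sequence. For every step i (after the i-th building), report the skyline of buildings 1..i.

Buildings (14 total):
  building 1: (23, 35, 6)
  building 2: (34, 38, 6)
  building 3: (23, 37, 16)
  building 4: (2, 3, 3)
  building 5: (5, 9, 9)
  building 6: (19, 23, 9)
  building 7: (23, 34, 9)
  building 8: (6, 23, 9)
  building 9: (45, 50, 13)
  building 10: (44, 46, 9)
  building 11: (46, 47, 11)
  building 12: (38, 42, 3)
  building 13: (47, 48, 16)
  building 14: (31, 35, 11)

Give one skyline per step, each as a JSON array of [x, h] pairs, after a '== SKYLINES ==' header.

== SKYLINES ==
[[23,6],[35,0]]
[[23,6],[38,0]]
[[23,16],[37,6],[38,0]]
[[2,3],[3,0],[23,16],[37,6],[38,0]]
[[2,3],[3,0],[5,9],[9,0],[23,16],[37,6],[38,0]]
[[2,3],[3,0],[5,9],[9,0],[19,9],[23,16],[37,6],[38,0]]
[[2,3],[3,0],[5,9],[9,0],[19,9],[23,16],[37,6],[38,0]]
[[2,3],[3,0],[5,9],[23,16],[37,6],[38,0]]
[[2,3],[3,0],[5,9],[23,16],[37,6],[38,0],[45,13],[50,0]]
[[2,3],[3,0],[5,9],[23,16],[37,6],[38,0],[44,9],[45,13],[50,0]]
[[2,3],[3,0],[5,9],[23,16],[37,6],[38,0],[44,9],[45,13],[50,0]]
[[2,3],[3,0],[5,9],[23,16],[37,6],[38,3],[42,0],[44,9],[45,13],[50,0]]
[[2,3],[3,0],[5,9],[23,16],[37,6],[38,3],[42,0],[44,9],[45,13],[47,16],[48,13],[50,0]]
[[2,3],[3,0],[5,9],[23,16],[37,6],[38,3],[42,0],[44,9],[45,13],[47,16],[48,13],[50,0]]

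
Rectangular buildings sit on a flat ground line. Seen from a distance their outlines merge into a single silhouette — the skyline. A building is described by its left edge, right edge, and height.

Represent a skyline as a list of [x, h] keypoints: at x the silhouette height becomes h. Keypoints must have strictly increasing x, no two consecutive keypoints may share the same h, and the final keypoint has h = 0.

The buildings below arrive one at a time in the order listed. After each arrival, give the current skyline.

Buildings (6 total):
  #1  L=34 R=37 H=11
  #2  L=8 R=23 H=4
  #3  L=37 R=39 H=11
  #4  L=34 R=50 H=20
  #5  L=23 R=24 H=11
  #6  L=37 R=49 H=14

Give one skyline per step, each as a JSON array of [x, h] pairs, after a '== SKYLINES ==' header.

== SKYLINES ==
[[34,11],[37,0]]
[[8,4],[23,0],[34,11],[37,0]]
[[8,4],[23,0],[34,11],[39,0]]
[[8,4],[23,0],[34,20],[50,0]]
[[8,4],[23,11],[24,0],[34,20],[50,0]]
[[8,4],[23,11],[24,0],[34,20],[50,0]]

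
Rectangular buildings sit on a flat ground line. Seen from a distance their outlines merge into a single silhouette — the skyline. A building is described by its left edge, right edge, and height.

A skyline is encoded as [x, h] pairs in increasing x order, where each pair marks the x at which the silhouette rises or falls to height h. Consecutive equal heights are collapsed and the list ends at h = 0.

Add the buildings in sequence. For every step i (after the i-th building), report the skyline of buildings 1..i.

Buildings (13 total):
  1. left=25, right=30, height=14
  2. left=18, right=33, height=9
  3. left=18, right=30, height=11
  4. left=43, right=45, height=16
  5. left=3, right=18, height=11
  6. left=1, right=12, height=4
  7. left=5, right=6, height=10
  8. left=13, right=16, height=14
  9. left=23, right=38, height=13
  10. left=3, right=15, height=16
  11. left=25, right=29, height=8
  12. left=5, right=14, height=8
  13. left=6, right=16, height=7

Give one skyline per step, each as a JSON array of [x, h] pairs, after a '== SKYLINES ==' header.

== SKYLINES ==
[[25,14],[30,0]]
[[18,9],[25,14],[30,9],[33,0]]
[[18,11],[25,14],[30,9],[33,0]]
[[18,11],[25,14],[30,9],[33,0],[43,16],[45,0]]
[[3,11],[25,14],[30,9],[33,0],[43,16],[45,0]]
[[1,4],[3,11],[25,14],[30,9],[33,0],[43,16],[45,0]]
[[1,4],[3,11],[25,14],[30,9],[33,0],[43,16],[45,0]]
[[1,4],[3,11],[13,14],[16,11],[25,14],[30,9],[33,0],[43,16],[45,0]]
[[1,4],[3,11],[13,14],[16,11],[23,13],[25,14],[30,13],[38,0],[43,16],[45,0]]
[[1,4],[3,16],[15,14],[16,11],[23,13],[25,14],[30,13],[38,0],[43,16],[45,0]]
[[1,4],[3,16],[15,14],[16,11],[23,13],[25,14],[30,13],[38,0],[43,16],[45,0]]
[[1,4],[3,16],[15,14],[16,11],[23,13],[25,14],[30,13],[38,0],[43,16],[45,0]]
[[1,4],[3,16],[15,14],[16,11],[23,13],[25,14],[30,13],[38,0],[43,16],[45,0]]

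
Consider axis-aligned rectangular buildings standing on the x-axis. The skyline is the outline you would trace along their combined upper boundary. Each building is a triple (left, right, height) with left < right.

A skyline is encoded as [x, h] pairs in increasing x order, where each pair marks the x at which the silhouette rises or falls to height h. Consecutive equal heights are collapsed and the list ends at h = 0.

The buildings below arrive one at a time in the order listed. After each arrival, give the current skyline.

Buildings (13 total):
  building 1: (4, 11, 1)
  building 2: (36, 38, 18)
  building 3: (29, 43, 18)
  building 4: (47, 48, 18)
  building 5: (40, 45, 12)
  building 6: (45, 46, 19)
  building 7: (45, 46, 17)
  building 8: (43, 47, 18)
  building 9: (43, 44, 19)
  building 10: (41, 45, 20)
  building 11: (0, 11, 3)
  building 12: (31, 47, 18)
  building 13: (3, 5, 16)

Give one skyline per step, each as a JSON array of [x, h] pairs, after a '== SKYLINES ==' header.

== SKYLINES ==
[[4,1],[11,0]]
[[4,1],[11,0],[36,18],[38,0]]
[[4,1],[11,0],[29,18],[43,0]]
[[4,1],[11,0],[29,18],[43,0],[47,18],[48,0]]
[[4,1],[11,0],[29,18],[43,12],[45,0],[47,18],[48,0]]
[[4,1],[11,0],[29,18],[43,12],[45,19],[46,0],[47,18],[48,0]]
[[4,1],[11,0],[29,18],[43,12],[45,19],[46,0],[47,18],[48,0]]
[[4,1],[11,0],[29,18],[45,19],[46,18],[48,0]]
[[4,1],[11,0],[29,18],[43,19],[44,18],[45,19],[46,18],[48,0]]
[[4,1],[11,0],[29,18],[41,20],[45,19],[46,18],[48,0]]
[[0,3],[11,0],[29,18],[41,20],[45,19],[46,18],[48,0]]
[[0,3],[11,0],[29,18],[41,20],[45,19],[46,18],[48,0]]
[[0,3],[3,16],[5,3],[11,0],[29,18],[41,20],[45,19],[46,18],[48,0]]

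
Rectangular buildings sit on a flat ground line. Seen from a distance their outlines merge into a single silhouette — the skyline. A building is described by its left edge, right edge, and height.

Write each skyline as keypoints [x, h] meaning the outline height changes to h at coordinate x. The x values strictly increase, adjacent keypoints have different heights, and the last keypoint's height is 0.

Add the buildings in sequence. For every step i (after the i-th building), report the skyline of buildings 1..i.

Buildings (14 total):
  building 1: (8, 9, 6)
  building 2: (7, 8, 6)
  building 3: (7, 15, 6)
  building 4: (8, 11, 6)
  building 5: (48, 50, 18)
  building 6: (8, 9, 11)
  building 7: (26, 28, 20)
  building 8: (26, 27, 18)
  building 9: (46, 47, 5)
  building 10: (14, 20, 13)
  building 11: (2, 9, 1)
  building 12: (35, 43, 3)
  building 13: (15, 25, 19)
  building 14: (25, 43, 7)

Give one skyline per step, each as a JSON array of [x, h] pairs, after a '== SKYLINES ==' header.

== SKYLINES ==
[[8,6],[9,0]]
[[7,6],[9,0]]
[[7,6],[15,0]]
[[7,6],[15,0]]
[[7,6],[15,0],[48,18],[50,0]]
[[7,6],[8,11],[9,6],[15,0],[48,18],[50,0]]
[[7,6],[8,11],[9,6],[15,0],[26,20],[28,0],[48,18],[50,0]]
[[7,6],[8,11],[9,6],[15,0],[26,20],[28,0],[48,18],[50,0]]
[[7,6],[8,11],[9,6],[15,0],[26,20],[28,0],[46,5],[47,0],[48,18],[50,0]]
[[7,6],[8,11],[9,6],[14,13],[20,0],[26,20],[28,0],[46,5],[47,0],[48,18],[50,0]]
[[2,1],[7,6],[8,11],[9,6],[14,13],[20,0],[26,20],[28,0],[46,5],[47,0],[48,18],[50,0]]
[[2,1],[7,6],[8,11],[9,6],[14,13],[20,0],[26,20],[28,0],[35,3],[43,0],[46,5],[47,0],[48,18],[50,0]]
[[2,1],[7,6],[8,11],[9,6],[14,13],[15,19],[25,0],[26,20],[28,0],[35,3],[43,0],[46,5],[47,0],[48,18],[50,0]]
[[2,1],[7,6],[8,11],[9,6],[14,13],[15,19],[25,7],[26,20],[28,7],[43,0],[46,5],[47,0],[48,18],[50,0]]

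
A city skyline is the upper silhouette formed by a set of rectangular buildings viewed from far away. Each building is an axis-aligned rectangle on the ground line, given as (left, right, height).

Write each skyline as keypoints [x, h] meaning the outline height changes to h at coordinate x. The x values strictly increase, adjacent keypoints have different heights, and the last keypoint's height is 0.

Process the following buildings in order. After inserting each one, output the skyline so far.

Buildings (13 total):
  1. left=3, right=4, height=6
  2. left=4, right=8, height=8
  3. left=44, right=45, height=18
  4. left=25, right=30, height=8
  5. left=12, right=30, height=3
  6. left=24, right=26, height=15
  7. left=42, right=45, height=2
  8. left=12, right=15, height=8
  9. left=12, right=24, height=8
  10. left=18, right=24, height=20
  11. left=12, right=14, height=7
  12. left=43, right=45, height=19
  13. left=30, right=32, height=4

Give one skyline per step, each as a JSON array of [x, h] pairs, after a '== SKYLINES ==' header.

== SKYLINES ==
[[3,6],[4,0]]
[[3,6],[4,8],[8,0]]
[[3,6],[4,8],[8,0],[44,18],[45,0]]
[[3,6],[4,8],[8,0],[25,8],[30,0],[44,18],[45,0]]
[[3,6],[4,8],[8,0],[12,3],[25,8],[30,0],[44,18],[45,0]]
[[3,6],[4,8],[8,0],[12,3],[24,15],[26,8],[30,0],[44,18],[45,0]]
[[3,6],[4,8],[8,0],[12,3],[24,15],[26,8],[30,0],[42,2],[44,18],[45,0]]
[[3,6],[4,8],[8,0],[12,8],[15,3],[24,15],[26,8],[30,0],[42,2],[44,18],[45,0]]
[[3,6],[4,8],[8,0],[12,8],[24,15],[26,8],[30,0],[42,2],[44,18],[45,0]]
[[3,6],[4,8],[8,0],[12,8],[18,20],[24,15],[26,8],[30,0],[42,2],[44,18],[45,0]]
[[3,6],[4,8],[8,0],[12,8],[18,20],[24,15],[26,8],[30,0],[42,2],[44,18],[45,0]]
[[3,6],[4,8],[8,0],[12,8],[18,20],[24,15],[26,8],[30,0],[42,2],[43,19],[45,0]]
[[3,6],[4,8],[8,0],[12,8],[18,20],[24,15],[26,8],[30,4],[32,0],[42,2],[43,19],[45,0]]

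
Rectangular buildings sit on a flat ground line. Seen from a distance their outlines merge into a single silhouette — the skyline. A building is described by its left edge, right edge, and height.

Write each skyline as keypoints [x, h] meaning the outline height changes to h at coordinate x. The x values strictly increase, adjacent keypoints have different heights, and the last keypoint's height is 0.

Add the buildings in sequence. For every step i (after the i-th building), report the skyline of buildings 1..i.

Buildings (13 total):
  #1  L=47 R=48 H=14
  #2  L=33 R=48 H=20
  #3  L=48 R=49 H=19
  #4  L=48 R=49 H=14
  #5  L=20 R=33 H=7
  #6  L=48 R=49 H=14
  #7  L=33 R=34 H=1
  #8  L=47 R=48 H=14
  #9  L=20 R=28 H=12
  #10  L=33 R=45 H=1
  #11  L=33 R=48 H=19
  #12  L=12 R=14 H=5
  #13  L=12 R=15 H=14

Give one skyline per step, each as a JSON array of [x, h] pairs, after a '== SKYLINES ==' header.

== SKYLINES ==
[[47,14],[48,0]]
[[33,20],[48,0]]
[[33,20],[48,19],[49,0]]
[[33,20],[48,19],[49,0]]
[[20,7],[33,20],[48,19],[49,0]]
[[20,7],[33,20],[48,19],[49,0]]
[[20,7],[33,20],[48,19],[49,0]]
[[20,7],[33,20],[48,19],[49,0]]
[[20,12],[28,7],[33,20],[48,19],[49,0]]
[[20,12],[28,7],[33,20],[48,19],[49,0]]
[[20,12],[28,7],[33,20],[48,19],[49,0]]
[[12,5],[14,0],[20,12],[28,7],[33,20],[48,19],[49,0]]
[[12,14],[15,0],[20,12],[28,7],[33,20],[48,19],[49,0]]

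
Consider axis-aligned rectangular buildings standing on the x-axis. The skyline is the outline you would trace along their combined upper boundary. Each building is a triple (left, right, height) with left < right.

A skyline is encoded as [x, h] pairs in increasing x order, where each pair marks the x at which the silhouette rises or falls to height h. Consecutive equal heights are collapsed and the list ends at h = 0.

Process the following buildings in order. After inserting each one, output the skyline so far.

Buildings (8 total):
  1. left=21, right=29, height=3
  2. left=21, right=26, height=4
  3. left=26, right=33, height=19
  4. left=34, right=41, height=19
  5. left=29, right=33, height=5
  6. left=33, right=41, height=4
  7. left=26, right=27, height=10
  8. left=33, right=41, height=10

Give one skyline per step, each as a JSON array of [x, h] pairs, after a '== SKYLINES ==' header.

== SKYLINES ==
[[21,3],[29,0]]
[[21,4],[26,3],[29,0]]
[[21,4],[26,19],[33,0]]
[[21,4],[26,19],[33,0],[34,19],[41,0]]
[[21,4],[26,19],[33,0],[34,19],[41,0]]
[[21,4],[26,19],[33,4],[34,19],[41,0]]
[[21,4],[26,19],[33,4],[34,19],[41,0]]
[[21,4],[26,19],[33,10],[34,19],[41,0]]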